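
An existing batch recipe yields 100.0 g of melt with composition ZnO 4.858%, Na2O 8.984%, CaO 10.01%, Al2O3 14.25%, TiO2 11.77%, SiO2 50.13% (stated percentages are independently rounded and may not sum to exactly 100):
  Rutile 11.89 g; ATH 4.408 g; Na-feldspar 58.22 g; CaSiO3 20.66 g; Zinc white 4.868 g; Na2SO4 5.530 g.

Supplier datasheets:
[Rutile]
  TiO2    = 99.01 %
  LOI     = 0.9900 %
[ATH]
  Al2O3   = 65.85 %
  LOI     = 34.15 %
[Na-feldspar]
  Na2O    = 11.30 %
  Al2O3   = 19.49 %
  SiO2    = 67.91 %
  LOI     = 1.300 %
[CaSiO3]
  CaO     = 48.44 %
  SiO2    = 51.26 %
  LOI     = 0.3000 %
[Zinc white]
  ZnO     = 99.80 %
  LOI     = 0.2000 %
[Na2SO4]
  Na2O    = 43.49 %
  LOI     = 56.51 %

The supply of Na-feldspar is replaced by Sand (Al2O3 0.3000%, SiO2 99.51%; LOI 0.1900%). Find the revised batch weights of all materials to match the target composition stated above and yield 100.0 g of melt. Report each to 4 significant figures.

The whole derivation holds exact precision at each step; intermediates are printed rounded off to 4 significant digits in the working — every reported value takes exactly one rounding; the derived quantities (totals, net glass mass, ignition loss, six oxide percentages, yield) are recomputed from the weighed amounts for 100.0 g of glass at full precision as set out in the problem or answer text.
Target oxide masses per 100.0 g melt:
  ZnO: 4.858% × 100.0 = 4.858 g
  Na2O: 8.984% × 100.0 = 8.984 g
  CaO: 10.01% × 100.0 = 10.01 g
  Al2O3: 14.25% × 100.0 = 14.25 g
  TiO2: 11.77% × 100.0 = 11.77 g
  SiO2: 50.13% × 100.0 = 50.13 g
Per-oxide balance check working from each reported weight, versus the basis set out (each sum matches its target mass net of answer rounding effects):
  ZnO: 4.868·0.9980 = 4.858 g (target 4.858 g)
  Na2O: 20.66·0.4349 = 8.985 g (target 8.984 g)
  CaO: 20.66·0.4844 = 10.01 g (target 10.01 g)
  Al2O3: 21.46·0.6585 + 39.73·0.003000 = 14.25 g (target 14.25 g)
  TiO2: 11.89·0.9901 = 11.77 g (target 11.77 g)
  SiO2: 39.73·0.9951 + 20.66·0.5126 = 50.13 g (target 50.13 g)
Consistency of the glass mass: batch Σ − ignition loss = 100.0 g (the Σ of target masses is 100.0 g; stated basis 100.0 g — any gap is answer rounding).
Adding the batch up: Σ batch = 119.3 g; LOI loss = Σ batch·LOI = 19.27 g; glass ÷ batch gives a yield of 83.84%.

Revised batch per 100.0 g melt:
  Rutile: 11.89 g
  ATH: 21.46 g
  Sand: 39.73 g
  CaSiO3: 20.66 g
  Zinc white: 4.868 g
  Na2SO4: 20.66 g
Total batch = 119.3 g; LOI loss = 19.27 g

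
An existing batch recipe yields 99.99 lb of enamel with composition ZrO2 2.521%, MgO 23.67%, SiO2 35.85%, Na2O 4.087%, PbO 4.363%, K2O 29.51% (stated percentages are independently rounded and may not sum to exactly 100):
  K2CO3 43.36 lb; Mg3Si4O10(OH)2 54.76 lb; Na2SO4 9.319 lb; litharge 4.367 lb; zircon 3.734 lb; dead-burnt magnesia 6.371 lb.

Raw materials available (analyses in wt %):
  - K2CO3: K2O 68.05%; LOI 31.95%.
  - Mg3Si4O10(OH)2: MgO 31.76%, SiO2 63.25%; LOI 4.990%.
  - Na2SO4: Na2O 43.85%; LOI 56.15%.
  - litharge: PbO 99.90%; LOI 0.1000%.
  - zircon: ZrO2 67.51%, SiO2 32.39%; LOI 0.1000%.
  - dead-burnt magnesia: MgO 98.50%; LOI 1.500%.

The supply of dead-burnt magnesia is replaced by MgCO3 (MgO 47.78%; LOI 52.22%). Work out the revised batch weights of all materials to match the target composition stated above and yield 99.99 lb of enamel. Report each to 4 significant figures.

Revised batch per 99.99 lb enamel:
  K2CO3: 43.36 lb
  Mg3Si4O10(OH)2: 54.76 lb
  Na2SO4: 9.319 lb
  litharge: 4.367 lb
  zircon: 3.734 lb
  MgCO3: 13.13 lb
Total batch = 128.7 lb; LOI loss = 28.68 lb

The intermediate values are rounded to 4 significant digits as shown; exact precision is maintained in every operation; each reported result sees exactly one rounding. The derived quantities (ignition loss, net glass mass, the yield, the totals, the six compositions) are re-derived in full float precision from the weighed amounts per 99.99 lb of glass as written in the problem or the answer.
Target masses of each oxide per 99.99 lb enamel:
  ZrO2: 2.521% × 99.99 = 2.521 lb
  MgO: 23.67% × 99.99 = 23.67 lb
  SiO2: 35.85% × 99.99 = 35.85 lb
  Na2O: 4.087% × 99.99 = 4.087 lb
  PbO: 4.363% × 99.99 = 4.363 lb
  K2O: 29.51% × 99.99 = 29.51 lb
Verifying the oxide balance using the reported weights, relative to the basis at hand (sum by sum, the targets are met net of answer rounding effects):
  ZrO2: 3.734·0.6751 = 2.521 lb (target 2.521 lb)
  MgO: 54.76·0.3176 + 13.13·0.4778 = 23.67 lb (target 23.67 lb)
  SiO2: 54.76·0.6325 + 3.734·0.3239 = 35.85 lb (target 35.85 lb)
  Na2O: 9.319·0.4385 = 4.086 lb (target 4.087 lb)
  PbO: 4.367·0.9990 = 4.363 lb (target 4.363 lb)
  K2O: 43.36·0.6805 = 29.51 lb (target 29.51 lb)
Glass-mass bookkeeping: batch Σ − ignition loss = 99.99 lb (the Σ of target masses is 99.99 lb; stated basis 99.99 lb — a pure rounding effect).
Summing the batch: Σ batch = 128.7 lb; LOI removed, Σ of batch·LOI: 28.68 lb; as yield: glass ÷ batch → 77.71%.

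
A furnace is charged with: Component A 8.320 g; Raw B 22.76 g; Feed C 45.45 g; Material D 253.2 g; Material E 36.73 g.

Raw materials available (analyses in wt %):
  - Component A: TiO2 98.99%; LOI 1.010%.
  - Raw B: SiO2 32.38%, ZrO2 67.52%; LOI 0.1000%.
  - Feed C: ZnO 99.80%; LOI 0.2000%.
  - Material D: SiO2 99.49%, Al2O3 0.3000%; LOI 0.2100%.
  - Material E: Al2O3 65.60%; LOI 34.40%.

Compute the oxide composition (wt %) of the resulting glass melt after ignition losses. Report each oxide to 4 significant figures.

Glass mass = 353.1 g (batch 366.5 − LOI 13.36).
Composition: SiO2 73.43%, Al2O3 7.039%, TiO2 2.333%, ZnO 12.85%, ZrO2 4.352%

Rounding to four significant figures extends to every in-between result as displayed; all arithmetic maintains full precision at every stage; every reported number takes just one rounding; all derived quantities, which include glass mass, yield, five oxide percentages, ignition loss, totals, are carried in full precision, as given in question or answer, from the weighed amounts per 353.1 g of glass.
Oxide-by-oxide delivered mass:
  SiO2: 22.76·0.3238 + 253.2·0.9949 = 259.3 g
  Al2O3: 253.2·0.003000 + 36.73·0.6560 = 24.85 g
  TiO2: 8.320·0.9899 = 8.236 g
  ZnO: 45.45·0.9980 = 45.36 g
  ZrO2: 22.76·0.6752 = 15.37 g
LOI: 8.320·0.01010 + 22.76·0.001000 + 45.45·0.002000 + 253.2·0.002100 + 36.73·0.3440 = 13.36 g
Glass = total batch minus LOI = 366.5 − 13.36 = 353.1 g (equal to the oxide-mass sum)
each wt % is 100 × oxide ÷ glass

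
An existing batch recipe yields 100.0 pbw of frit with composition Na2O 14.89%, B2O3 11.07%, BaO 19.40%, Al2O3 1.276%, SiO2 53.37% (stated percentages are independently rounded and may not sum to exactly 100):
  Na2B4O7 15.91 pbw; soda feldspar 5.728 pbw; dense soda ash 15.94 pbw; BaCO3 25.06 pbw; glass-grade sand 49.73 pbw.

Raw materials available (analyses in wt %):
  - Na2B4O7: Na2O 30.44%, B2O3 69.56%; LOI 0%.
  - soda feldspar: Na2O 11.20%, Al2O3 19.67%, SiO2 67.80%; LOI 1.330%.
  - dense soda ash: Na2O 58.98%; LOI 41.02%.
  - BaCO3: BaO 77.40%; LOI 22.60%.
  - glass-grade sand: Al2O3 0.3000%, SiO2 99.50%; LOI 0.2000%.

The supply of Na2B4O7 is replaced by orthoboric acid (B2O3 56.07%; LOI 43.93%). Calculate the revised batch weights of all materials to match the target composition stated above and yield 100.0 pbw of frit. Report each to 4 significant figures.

In-progress results appear with 4-significant-digit rounding as written — all arithmetic maintains full precision throughout. A single rounding produces every reported value; derived quantities (LOI, the totals, glass mass, the yield, five oxide percentages) are rebuilt in full precision using the weight values at 100.0 pbw of glass, exactly as shown in the problem or answer text.
Per-oxide target masses for 100.0 pbw frit:
  Na2O: 14.89% × 100.0 = 14.89 pbw
  B2O3: 11.07% × 100.0 = 11.07 pbw
  BaO: 19.40% × 100.0 = 19.40 pbw
  Al2O3: 1.276% × 100.0 = 1.276 pbw
  SiO2: 53.37% × 100.0 = 53.37 pbw
Verifying the oxide balance applying the batch weights above, versus the basis set out (target by target, the sums agree inside rounding margins):
  Na2O: 5.728·0.1120 + 24.16·0.5898 = 14.89 pbw (target 14.89 pbw)
  B2O3: 19.74·0.5607 = 11.07 pbw (target 11.07 pbw)
  BaO: 25.06·0.7740 = 19.40 pbw (target 19.40 pbw)
  Al2O3: 5.728·0.1967 + 49.73·0.003000 = 1.276 pbw (target 1.276 pbw)
  SiO2: 5.728·0.6780 + 49.73·0.9950 = 53.36 pbw (target 53.37 pbw)
Auditing the glass mass value: net batch after ignition = 100.0 pbw (targets for the oxides total 100.0 pbw; basis as stated: 100.0 pbw — rounding explains the deltas).
Batch total: Σ batch = 124.4 pbw; ignition loss, Σ(batch × LOI) = 24.42 pbw; yield: glass divided by total = 80.37%.

Revised batch per 100.0 pbw frit:
  orthoboric acid: 19.74 pbw
  soda feldspar: 5.728 pbw
  dense soda ash: 24.16 pbw
  BaCO3: 25.06 pbw
  glass-grade sand: 49.73 pbw
Total batch = 124.4 pbw; LOI loss = 24.42 pbw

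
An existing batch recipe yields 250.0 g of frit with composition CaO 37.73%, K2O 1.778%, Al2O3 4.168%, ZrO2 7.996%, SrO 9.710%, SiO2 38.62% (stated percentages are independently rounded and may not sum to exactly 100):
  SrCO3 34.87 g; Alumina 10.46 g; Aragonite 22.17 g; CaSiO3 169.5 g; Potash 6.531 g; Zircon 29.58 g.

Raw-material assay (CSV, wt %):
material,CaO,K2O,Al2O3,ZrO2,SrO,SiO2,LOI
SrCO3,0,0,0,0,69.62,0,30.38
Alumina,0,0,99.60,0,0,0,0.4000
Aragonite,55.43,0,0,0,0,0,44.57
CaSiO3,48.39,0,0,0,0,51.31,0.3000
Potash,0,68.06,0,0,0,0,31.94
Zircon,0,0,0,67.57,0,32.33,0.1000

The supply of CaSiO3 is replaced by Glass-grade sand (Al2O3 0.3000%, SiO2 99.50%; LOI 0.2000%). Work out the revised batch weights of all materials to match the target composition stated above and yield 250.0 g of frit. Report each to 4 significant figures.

Revised batch per 250.0 g frit:
  SrCO3: 34.87 g
  Alumina: 10.20 g
  Aragonite: 170.2 g
  Glass-grade sand: 87.42 g
  Potash: 6.531 g
  Zircon: 29.58 g
Total batch = 338.8 g; LOI loss = 88.78 g

Each numeric step carries full float precision end to end; values along the way are displayed rounded to 4 significant figures in the printout — a single rounding produces every reported figure; derived quantities, including ignition loss, the totals, glass mass, yield, six oxide percentages, are re-derived from the weighed amounts for 250.0 g of glass in full float precision, as written in problem or answer.
The oxide mass targets at 250.0 g frit:
  CaO: 37.73% × 250.0 = 94.32 g
  K2O: 1.778% × 250.0 = 4.445 g
  Al2O3: 4.168% × 250.0 = 10.42 g
  ZrO2: 7.996% × 250.0 = 19.99 g
  SrO: 9.710% × 250.0 = 24.28 g
  SiO2: 38.62% × 250.0 = 96.55 g
Per-oxide balance check from the weights as reported, per the basis as stated (target by target, the sums agree given rounding of the digits):
  CaO: 170.2·0.5543 = 94.34 g (target 94.32 g)
  K2O: 6.531·0.6806 = 4.445 g (target 4.445 g)
  Al2O3: 10.20·0.9960 + 87.42·0.003000 = 10.42 g (target 10.42 g)
  ZrO2: 29.58·0.6757 = 19.99 g (target 19.99 g)
  SrO: 34.87·0.6962 = 24.28 g (target 24.28 g)
  SiO2: 87.42·0.9950 + 29.58·0.3233 = 96.55 g (target 96.55 g)
Mass balance on the glass: net batch after ignition = 250.0 g (targets for the oxides total 250.0 g; versus the stated basis of 250.0 g — a pure rounding effect).
Summing the batch: Σ batch = 338.8 g; Σ batch·LOI gives LOI loss = 88.78 g; yield: glass divided by total = 73.79%.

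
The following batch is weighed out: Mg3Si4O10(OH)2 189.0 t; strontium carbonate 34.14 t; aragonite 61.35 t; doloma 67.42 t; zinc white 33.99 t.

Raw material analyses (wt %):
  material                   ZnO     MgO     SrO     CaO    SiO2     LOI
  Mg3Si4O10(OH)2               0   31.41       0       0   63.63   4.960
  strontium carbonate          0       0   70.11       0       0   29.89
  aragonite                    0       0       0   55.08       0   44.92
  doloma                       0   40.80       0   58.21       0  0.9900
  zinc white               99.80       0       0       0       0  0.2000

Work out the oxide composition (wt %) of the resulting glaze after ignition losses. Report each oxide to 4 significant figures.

Values along the way are displayed, with 4-significant-figure rounding, in the printout. Full float precision is maintained end to end. Each reported value is rounded only once. Derived quantities are recomputed at exact precision (five oxide percentages, the totals, net glass mass, yield, ignition loss) from the weighed amounts per 338.0 t of glass, as written in the problem or the answer.
Per-oxide mass from batch:
  ZnO: 33.99·0.9980 = 33.92 t
  MgO: 189.0·0.3141 + 67.42·0.4080 = 86.87 t
  SrO: 34.14·0.7011 = 23.94 t
  CaO: 61.35·0.5508 + 67.42·0.5821 = 73.04 t
  SiO2: 189.0·0.6363 = 120.3 t
LOI: 189.0·0.04960 + 34.14·0.2989 + 61.35·0.4492 + 67.42·0.009900 + 33.99·0.002000 = 47.87 t
Resulting glass, batch − LOI: 385.9 − 47.87 = 338.0 t (consistent with Σ oxide mass)
oxide / glass × 100 gives the wt %

Glass mass = 338.0 t (batch 385.9 − LOI 47.87).
Composition: ZnO 10.04%, MgO 25.70%, SrO 7.081%, CaO 21.61%, SiO2 35.58%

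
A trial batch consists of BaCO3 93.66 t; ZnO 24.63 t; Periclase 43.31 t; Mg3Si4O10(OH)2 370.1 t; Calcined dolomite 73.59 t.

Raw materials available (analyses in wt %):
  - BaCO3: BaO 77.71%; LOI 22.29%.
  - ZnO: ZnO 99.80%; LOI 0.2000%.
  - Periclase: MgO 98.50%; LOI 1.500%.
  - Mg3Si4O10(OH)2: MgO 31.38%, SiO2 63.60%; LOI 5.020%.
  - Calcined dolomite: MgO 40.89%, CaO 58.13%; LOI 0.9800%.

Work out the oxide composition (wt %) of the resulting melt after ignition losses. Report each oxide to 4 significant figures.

Glass mass = 564.4 t (batch 605.3 − LOI 40.88).
Composition: MgO 33.47%, CaO 7.579%, SiO2 41.70%, BaO 12.90%, ZnO 4.355%

All arithmetic keeps full precision at each step. Mid-chain values are printed, with 4-significant-figure rounding, at each printed step — a single rounding produces each reported value; all derived quantities are rebuilt from the weighed amounts on 564.4 t of glass in full precision (glass mass, the five compositions, yield, ignition loss, the totals), precisely as stated by the problem or the answer.
Oxide-by-oxide delivered mass:
  MgO: 43.31·0.9850 + 370.1·0.3138 + 73.59·0.4089 = 188.9 t
  CaO: 73.59·0.5813 = 42.78 t
  SiO2: 370.1·0.6360 = 235.4 t
  BaO: 93.66·0.7771 = 72.78 t
  ZnO: 24.63·0.9980 = 24.58 t
LOI: 93.66·0.2229 + 24.63·0.002000 + 43.31·0.01500 + 370.1·0.05020 + 73.59·0.009800 = 40.88 t
The glass mass, total less LOI, = 605.3 − 40.88 = 564.4 t (equal to the oxide-mass sum)
oxide / glass × 100 gives the wt %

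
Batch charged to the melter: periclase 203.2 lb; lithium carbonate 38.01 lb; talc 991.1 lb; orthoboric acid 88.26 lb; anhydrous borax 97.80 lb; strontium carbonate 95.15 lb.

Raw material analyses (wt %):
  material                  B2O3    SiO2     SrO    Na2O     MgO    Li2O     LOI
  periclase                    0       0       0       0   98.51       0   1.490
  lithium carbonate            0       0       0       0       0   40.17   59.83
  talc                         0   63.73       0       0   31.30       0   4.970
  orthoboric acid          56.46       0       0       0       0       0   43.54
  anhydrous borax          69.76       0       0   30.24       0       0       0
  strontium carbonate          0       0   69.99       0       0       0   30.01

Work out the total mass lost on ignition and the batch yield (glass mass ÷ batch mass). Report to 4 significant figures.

In-progress results are printed, rounded to 4 significant figures, when written out. All internal work holds full precision in all steps. Every reported result sees exactly one rounding; derived quantities are carried from the batch weights per 1372 lb of glass in exact precision (the yield, the six compositions, LOI, glass mass, the totals) as they appear in question or answer.
Loss on ignition, line by line:
  periclase: 203.2 × 0.01490 = 3.028 lb
  lithium carbonate: 38.01 × 0.5983 = 22.74 lb
  talc: 991.1 × 0.04970 = 49.26 lb
  orthoboric acid: 88.26 × 0.4354 = 38.43 lb
  anhydrous borax: 97.80 × 0 = 0 lb
  strontium carbonate: 95.15 × 0.3001 = 28.55 lb
Total LOI = 142.0 lb
Glass = batch − LOI = 1514 − 142.0 = 1372 lb

LOI loss = 142.0 lb; glass = 1372 lb; yield = 90.62%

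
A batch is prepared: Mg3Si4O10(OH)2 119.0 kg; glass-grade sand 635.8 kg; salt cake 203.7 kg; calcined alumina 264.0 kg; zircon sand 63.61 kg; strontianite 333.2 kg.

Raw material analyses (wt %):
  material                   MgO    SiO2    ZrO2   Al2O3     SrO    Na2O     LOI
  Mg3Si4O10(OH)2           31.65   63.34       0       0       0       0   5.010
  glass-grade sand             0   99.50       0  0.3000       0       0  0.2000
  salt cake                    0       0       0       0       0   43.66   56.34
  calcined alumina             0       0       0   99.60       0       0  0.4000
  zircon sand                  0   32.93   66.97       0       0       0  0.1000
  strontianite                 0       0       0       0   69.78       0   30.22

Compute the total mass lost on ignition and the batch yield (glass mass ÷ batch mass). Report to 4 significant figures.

In-progress results are printed (rounded to 4 significant digits) in the printout — the whole derivation runs at exact precision from start to finish; a single rounding yields each reported value; derived quantities, which include the yield, ignition loss, six oxide percentages, totals, glass mass, are re-derived at full float precision, as given in the question or the answer, using the weight values on 1395 kg of glass.
LOI of each material in turn:
  Mg3Si4O10(OH)2: 119.0 × 0.05010 = 5.962 kg
  glass-grade sand: 635.8 × 0.002000 = 1.272 kg
  salt cake: 203.7 × 0.5634 = 114.8 kg
  calcined alumina: 264.0 × 0.004000 = 1.056 kg
  zircon sand: 63.61 × 0.001000 = 0.06361 kg
  strontianite: 333.2 × 0.3022 = 100.7 kg
Total LOI = 223.8 kg
Glass = batch − LOI = 1619 − 223.8 = 1395 kg

LOI loss = 223.8 kg; glass = 1395 kg; yield = 86.18%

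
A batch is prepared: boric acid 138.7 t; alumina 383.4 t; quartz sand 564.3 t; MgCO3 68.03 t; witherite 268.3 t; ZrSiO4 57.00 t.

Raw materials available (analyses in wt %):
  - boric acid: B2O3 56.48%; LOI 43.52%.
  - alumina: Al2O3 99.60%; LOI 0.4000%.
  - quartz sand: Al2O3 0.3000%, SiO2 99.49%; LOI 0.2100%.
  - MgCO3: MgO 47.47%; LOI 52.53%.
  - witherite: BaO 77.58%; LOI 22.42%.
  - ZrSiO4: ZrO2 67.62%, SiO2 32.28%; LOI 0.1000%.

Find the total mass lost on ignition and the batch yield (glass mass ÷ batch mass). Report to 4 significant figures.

Intermediates appear rounded to four significant figures when written out. The working math carries full precision in all steps. Each reported number is rounded a single time; the derived quantities are rebuilt at full float precision (totals, LOI, the yield, six oxide percentages, net glass mass) from the weighed amounts at 1321 t of glass, as written in either problem or answer.
Per-material ignition loss:
  boric acid: 138.7 × 0.4352 = 60.36 t
  alumina: 383.4 × 0.004000 = 1.534 t
  quartz sand: 564.3 × 0.002100 = 1.185 t
  MgCO3: 68.03 × 0.5253 = 35.74 t
  witherite: 268.3 × 0.2242 = 60.15 t
  ZrSiO4: 57.00 × 0.001000 = 0.05700 t
Total LOI = 159.0 t
Glass = batch − LOI = 1480 − 159.0 = 1321 t

LOI loss = 159.0 t; glass = 1321 t; yield = 89.25%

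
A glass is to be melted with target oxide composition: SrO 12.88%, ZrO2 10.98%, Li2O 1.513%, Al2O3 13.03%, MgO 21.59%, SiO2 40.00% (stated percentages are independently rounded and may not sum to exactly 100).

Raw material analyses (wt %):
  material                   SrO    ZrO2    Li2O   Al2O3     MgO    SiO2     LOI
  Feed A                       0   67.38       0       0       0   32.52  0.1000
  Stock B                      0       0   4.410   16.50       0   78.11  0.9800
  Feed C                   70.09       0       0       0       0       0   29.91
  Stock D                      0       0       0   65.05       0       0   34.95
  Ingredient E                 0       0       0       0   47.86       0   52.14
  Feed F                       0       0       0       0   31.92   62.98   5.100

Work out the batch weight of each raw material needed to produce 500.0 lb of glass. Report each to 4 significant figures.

Batch per 500.0 lb glass:
  Feed A: 81.48 lb
  Stock B: 171.5 lb
  Feed C: 91.88 lb
  Stock D: 56.64 lb
  Ingredient E: 183.7 lb
  Feed F: 62.74 lb
Total batch = 647.9 lb; LOI loss = 148.0 lb; yield = 77.16%

Intermediates are displayed rounded off to 4 significant digits between the steps — the working math carries exact precision at all times. Exactly one rounding is applied to each reported value; all derived quantities, including the totals, glass mass, yield, LOI, six oxide percentages, are computed using the weight values per 500.0 lb of glass in exact precision precisely as stated by question or answer.
Target masses of each oxide per 500.0 lb glass:
  SrO: 12.88% × 500.0 = 64.40 lb
  ZrO2: 10.98% × 500.0 = 54.90 lb
  Li2O: 1.513% × 500.0 = 7.565 lb
  Al2O3: 13.03% × 500.0 = 65.15 lb
  MgO: 21.59% × 500.0 = 108.0 lb
  SiO2: 40.00% × 500.0 = 200.0 lb
Checking each oxide sum applying the batch weights above, relative to the basis at hand (target by target, the sums agree up to rounding of the answer):
  SrO: 91.88·0.7009 = 64.40 lb (target 64.40 lb)
  ZrO2: 81.48·0.6738 = 54.90 lb (target 54.90 lb)
  Li2O: 171.5·0.04410 = 7.563 lb (target 7.565 lb)
  Al2O3: 171.5·0.1650 + 56.64·0.6505 = 65.14 lb (target 65.15 lb)
  MgO: 183.7·0.4786 + 62.74·0.3192 = 107.9 lb (target 108.0 lb)
  SiO2: 81.48·0.3252 + 171.5·0.7811 + 62.74·0.6298 = 200.0 lb (target 200.0 lb)
Glass-mass bookkeeping: total batch − LOI = 499.9 lb (per-oxide target masses sum to 500.0 lb; the stated basis being 500.0 lb — a pure rounding effect).
Batch grand total — Σ batch = 647.9 lb; LOI removed, Σ of batch·LOI: 148.0 lb; yield = glass ÷ total batch = 77.16%.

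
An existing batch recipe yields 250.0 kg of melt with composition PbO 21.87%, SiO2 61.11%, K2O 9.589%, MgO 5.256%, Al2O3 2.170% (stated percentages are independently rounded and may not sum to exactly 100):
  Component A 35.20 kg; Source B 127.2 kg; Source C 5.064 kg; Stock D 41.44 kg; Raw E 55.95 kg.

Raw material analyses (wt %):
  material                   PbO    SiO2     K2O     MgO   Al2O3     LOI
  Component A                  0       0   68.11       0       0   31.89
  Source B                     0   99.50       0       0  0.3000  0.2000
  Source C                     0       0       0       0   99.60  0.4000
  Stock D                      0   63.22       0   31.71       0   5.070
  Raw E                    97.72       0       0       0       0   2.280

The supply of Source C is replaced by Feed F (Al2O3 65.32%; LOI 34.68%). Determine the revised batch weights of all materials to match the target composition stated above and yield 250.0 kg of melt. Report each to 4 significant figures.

Revised batch per 250.0 kg melt:
  Component A: 35.20 kg
  Source B: 127.2 kg
  Feed F: 7.721 kg
  Stock D: 41.44 kg
  Raw E: 55.95 kg
Total batch = 267.5 kg; LOI loss = 17.53 kg

Every computation runs at full precision in all steps — in-progress results are printed rounded off to 4 significant digits on the page. Every reported result carries a single rounding — all derived quantities, which include ignition loss, net glass mass, the totals, yield, the five compositions, are rebuilt at full float precision, precisely as stated by the question or the answer, starting from the weights on 250.0 kg of glass.
Target masses of each oxide per 250.0 kg melt:
  PbO: 21.87% × 250.0 = 54.68 kg
  SiO2: 61.11% × 250.0 = 152.8 kg
  K2O: 9.589% × 250.0 = 23.97 kg
  MgO: 5.256% × 250.0 = 13.14 kg
  Al2O3: 2.170% × 250.0 = 5.425 kg
Per-oxide balance check working from each reported weight, relative to the basis at hand (oxide sums agree with the targets exact up to rounding of places):
  PbO: 55.95·0.9772 = 54.67 kg (target 54.68 kg)
  SiO2: 127.2·0.9950 + 41.44·0.6322 = 152.8 kg (target 152.8 kg)
  K2O: 35.20·0.6811 = 23.97 kg (target 23.97 kg)
  MgO: 41.44·0.3171 = 13.14 kg (target 13.14 kg)
  Al2O3: 127.2·0.003000 + 7.721·0.6532 = 5.425 kg (target 5.425 kg)
Auditing the glass mass value: Σ batch − LOI loss = 250.0 kg (summing oxide targets gives 250.0 kg; stated basis 250.0 kg — any gap is answer rounding).
Summing the batch: Σ batch = 267.5 kg; LOI loss = Σ batch·LOI = 17.53 kg; the yield ratio, glass ÷ batch: 93.45%.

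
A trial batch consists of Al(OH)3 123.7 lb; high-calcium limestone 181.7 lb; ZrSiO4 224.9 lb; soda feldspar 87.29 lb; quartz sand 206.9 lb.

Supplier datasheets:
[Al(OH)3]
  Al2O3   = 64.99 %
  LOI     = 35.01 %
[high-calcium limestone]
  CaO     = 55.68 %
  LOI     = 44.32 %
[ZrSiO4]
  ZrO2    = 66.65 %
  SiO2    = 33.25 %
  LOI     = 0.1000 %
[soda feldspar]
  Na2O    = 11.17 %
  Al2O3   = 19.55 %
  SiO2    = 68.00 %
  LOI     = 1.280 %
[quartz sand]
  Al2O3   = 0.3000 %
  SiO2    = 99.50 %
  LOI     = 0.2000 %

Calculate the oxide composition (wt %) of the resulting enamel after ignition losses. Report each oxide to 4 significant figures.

Glass mass = 698.9 lb (batch 824.5 − LOI 125.6).
Composition: CaO 14.48%, Na2O 1.395%, ZrO2 21.45%, Al2O3 14.03%, SiO2 48.65%

The working math maintains exact precision in every operation; mid-chain values are displayed with 4-significant-digit rounding on the page; every reported value takes just one rounding — derived quantities are computed at exact precision (ignition loss, the five compositions, totals, net glass mass, the yield) using the weight values on 698.9 lb of glass, exactly as shown in either problem or answer.
Per-oxide mass from batch:
  CaO: 181.7·0.5568 = 101.2 lb
  Na2O: 87.29·0.1117 = 9.750 lb
  ZrO2: 224.9·0.6665 = 149.9 lb
  Al2O3: 123.7·0.6499 + 87.29·0.1955 + 206.9·0.003000 = 98.08 lb
  SiO2: 224.9·0.3325 + 87.29·0.6800 + 206.9·0.9950 = 340.0 lb
LOI: 123.7·0.3501 + 181.7·0.4432 + 224.9·0.001000 + 87.29·0.01280 + 206.9·0.002000 = 125.6 lb
batch − LOI leaves glass = 824.5 − 125.6 = 698.9 lb (= Σ oxide masses)
wt %: oxide over glass, times 100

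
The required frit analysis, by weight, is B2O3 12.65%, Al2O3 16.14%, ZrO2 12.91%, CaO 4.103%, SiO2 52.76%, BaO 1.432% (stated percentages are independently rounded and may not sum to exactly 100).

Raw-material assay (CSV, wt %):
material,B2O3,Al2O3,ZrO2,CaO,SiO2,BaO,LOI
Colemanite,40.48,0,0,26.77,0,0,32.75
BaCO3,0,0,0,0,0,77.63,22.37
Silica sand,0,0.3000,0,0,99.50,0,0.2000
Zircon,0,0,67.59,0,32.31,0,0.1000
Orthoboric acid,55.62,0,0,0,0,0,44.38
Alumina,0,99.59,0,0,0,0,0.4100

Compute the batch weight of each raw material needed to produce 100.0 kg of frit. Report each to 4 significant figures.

Batch per 100.0 kg frit:
  Colemanite: 15.33 kg
  BaCO3: 1.845 kg
  Silica sand: 46.82 kg
  Zircon: 19.10 kg
  Orthoboric acid: 11.59 kg
  Alumina: 16.07 kg
Total batch = 110.8 kg; LOI loss = 10.76 kg; yield = 90.29%

Working values are shown rounded to four significant digits in the printout; each numeric step carries exact precision in all steps — exactly one rounding is applied to each reported value. Derived quantities, which include totals, LOI, the yield, the six compositions, net glass mass, are computed in full precision, as quoted within the problem or the answer, from the batch weights on 100.0 kg of glass.
The oxide mass targets at 100.0 kg frit:
  B2O3: 12.65% × 100.0 = 12.65 kg
  Al2O3: 16.14% × 100.0 = 16.14 kg
  ZrO2: 12.91% × 100.0 = 12.91 kg
  CaO: 4.103% × 100.0 = 4.103 kg
  SiO2: 52.76% × 100.0 = 52.76 kg
  BaO: 1.432% × 100.0 = 1.432 kg
A balance pass over the oxides, using the reported weights, at the basis given (target by target, the sums agree exact up to rounding of places):
  B2O3: 15.33·0.4048 + 11.59·0.5562 = 12.65 kg (target 12.65 kg)
  Al2O3: 46.82·0.003000 + 16.07·0.9959 = 16.14 kg (target 16.14 kg)
  ZrO2: 19.10·0.6759 = 12.91 kg (target 12.91 kg)
  CaO: 15.33·0.2677 = 4.104 kg (target 4.103 kg)
  SiO2: 46.82·0.9950 + 19.10·0.3231 = 52.76 kg (target 52.76 kg)
  BaO: 1.845·0.7763 = 1.432 kg (target 1.432 kg)
The glass-mass cross-check: total charge less LOI = 100.0 kg (oxide target masses add up to 100.0 kg; against the stated basis, 100.0 kg — gaps are rounding artifacts).
Batch grand total — Σ batch = 110.8 kg; LOI loss = Σ batch·LOI = 10.76 kg; yield = glass ÷ total batch = 90.29%.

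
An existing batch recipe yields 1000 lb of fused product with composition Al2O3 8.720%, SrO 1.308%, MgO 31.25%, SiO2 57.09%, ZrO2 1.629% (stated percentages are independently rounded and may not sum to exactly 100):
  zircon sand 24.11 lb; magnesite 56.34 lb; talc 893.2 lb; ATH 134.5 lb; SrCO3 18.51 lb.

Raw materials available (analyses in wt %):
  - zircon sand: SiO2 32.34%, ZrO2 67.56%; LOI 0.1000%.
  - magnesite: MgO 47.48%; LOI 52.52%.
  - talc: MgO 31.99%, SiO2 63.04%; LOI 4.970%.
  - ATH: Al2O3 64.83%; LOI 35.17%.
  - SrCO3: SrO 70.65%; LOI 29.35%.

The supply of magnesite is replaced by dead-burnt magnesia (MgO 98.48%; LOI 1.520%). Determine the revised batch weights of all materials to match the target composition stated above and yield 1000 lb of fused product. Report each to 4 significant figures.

Revised batch per 1000 lb fused product:
  zircon sand: 24.11 lb
  dead-burnt magnesia: 27.16 lb
  talc: 893.2 lb
  ATH: 134.5 lb
  SrCO3: 18.51 lb
Total batch = 1097 lb; LOI loss = 97.57 lb

All internal work holds full float precision from start to finish; values along the way are displayed rounded to four significant digits alongside each step. Every reported value includes exactly one rounding — all derived quantities, including totals, glass mass, LOI, yield, the five compositions, are recomputed from the batch weights per 1000 lb of glass at full float precision, as quoted within either problem or answer.
Per-oxide target masses for 1000 lb fused product:
  Al2O3: 8.720% × 1000 = 87.20 lb
  SrO: 1.308% × 1000 = 13.08 lb
  MgO: 31.25% × 1000 = 312.5 lb
  SiO2: 57.09% × 1000 = 570.9 lb
  ZrO2: 1.629% × 1000 = 16.29 lb
Oxide-by-oxide audit using the reported weights, versus the basis set out (oxide sums agree with the targets inside rounding margins):
  Al2O3: 134.5·0.6483 = 87.20 lb (target 87.20 lb)
  SrO: 18.51·0.7065 = 13.08 lb (target 13.08 lb)
  MgO: 27.16·0.9848 + 893.2·0.3199 = 312.5 lb (target 312.5 lb)
  SiO2: 24.11·0.3234 + 893.2·0.6304 = 570.9 lb (target 570.9 lb)
  ZrO2: 24.11·0.6756 = 16.29 lb (target 16.29 lb)
Glass-mass closure: Σ batch − LOI loss = 999.9 lb (per-oxide target masses sum to 1000 lb; versus the stated basis of 1000 lb — differing by rounding only).
Adding the batch up: Σ batch = 1097 lb; LOI removed, Σ of batch·LOI: 97.57 lb; yield, glass over the total, = 91.11%.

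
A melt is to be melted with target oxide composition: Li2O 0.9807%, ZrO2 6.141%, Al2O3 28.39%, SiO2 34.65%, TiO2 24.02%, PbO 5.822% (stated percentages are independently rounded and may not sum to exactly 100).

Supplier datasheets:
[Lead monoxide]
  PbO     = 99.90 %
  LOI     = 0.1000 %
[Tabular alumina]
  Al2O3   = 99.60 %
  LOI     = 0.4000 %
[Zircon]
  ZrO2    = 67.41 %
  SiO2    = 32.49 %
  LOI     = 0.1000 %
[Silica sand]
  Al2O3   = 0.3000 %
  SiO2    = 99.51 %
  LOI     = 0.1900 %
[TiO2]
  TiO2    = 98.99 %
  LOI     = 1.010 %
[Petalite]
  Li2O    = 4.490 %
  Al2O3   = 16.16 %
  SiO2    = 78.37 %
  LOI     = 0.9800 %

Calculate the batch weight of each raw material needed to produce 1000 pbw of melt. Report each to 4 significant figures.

Batch per 1000 pbw melt:
  Lead monoxide: 58.28 pbw
  Tabular alumina: 249.2 pbw
  Zircon: 91.10 pbw
  Silica sand: 146.4 pbw
  TiO2: 242.7 pbw
  Petalite: 218.4 pbw
Total batch = 1006 pbw; LOI loss = 6.016 pbw; yield = 99.40%

The intermediate values are displayed, with 4-significant-digit rounding, across the worked steps; full precision is carried throughout. Each reported value takes a single rounding; the derived quantities (ignition loss, the yield, the totals, glass mass, six oxide percentages) are re-derived at full float precision using the weight values per 1000 pbw of glass, as written in either problem or answer.
Target masses of each oxide per 1000 pbw melt:
  Li2O: 0.9807% × 1000 = 9.807 pbw
  ZrO2: 6.141% × 1000 = 61.41 pbw
  Al2O3: 28.39% × 1000 = 283.9 pbw
  SiO2: 34.65% × 1000 = 346.5 pbw
  TiO2: 24.02% × 1000 = 240.2 pbw
  PbO: 5.822% × 1000 = 58.22 pbw
Mass-balance tally per oxide using the reported weights, against the basis in use (target by target, the sums agree given rounding of the digits):
  Li2O: 218.4·0.04490 = 9.806 pbw (target 9.807 pbw)
  ZrO2: 91.10·0.6741 = 61.41 pbw (target 61.41 pbw)
  Al2O3: 249.2·0.9960 + 146.4·0.003000 + 218.4·0.1616 = 283.9 pbw (target 283.9 pbw)
  SiO2: 91.10·0.3249 + 146.4·0.9951 + 218.4·0.7837 = 346.4 pbw (target 346.5 pbw)
  TiO2: 242.7·0.9899 = 240.2 pbw (target 240.2 pbw)
  PbO: 58.28·0.9990 = 58.22 pbw (target 58.22 pbw)
Glass-mass closure: Σ batch − LOI loss = 1000 pbw (the Σ of target masses is 1000 pbw; basis as stated: 1000 pbw — gaps are rounding artifacts).
Batch total: Σ batch = 1006 pbw; Σ batch·LOI gives LOI loss = 6.016 pbw; yield, glass over the total, = 99.40%.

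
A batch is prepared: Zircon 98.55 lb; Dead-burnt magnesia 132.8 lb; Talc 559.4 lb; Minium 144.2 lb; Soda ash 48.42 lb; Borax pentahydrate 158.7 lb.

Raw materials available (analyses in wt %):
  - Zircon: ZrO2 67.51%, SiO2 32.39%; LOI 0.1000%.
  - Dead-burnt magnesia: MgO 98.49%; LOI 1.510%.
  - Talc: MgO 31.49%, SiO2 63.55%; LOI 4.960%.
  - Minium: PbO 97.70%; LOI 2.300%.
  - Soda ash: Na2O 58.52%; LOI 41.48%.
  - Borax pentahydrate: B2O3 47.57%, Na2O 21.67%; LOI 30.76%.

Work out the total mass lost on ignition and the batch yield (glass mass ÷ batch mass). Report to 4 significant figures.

LOI loss = 102.1 lb; glass = 1040 lb; yield = 91.06%

Rounding to 4 significant figures applies to every working value as shown — each numeric step maintains exact precision at each step — each reported result takes a single rounding; all derived quantities, including the yield, the six compositions, the totals, net glass mass, LOI, are carried starting from the weights for 1040 lb of glass at exact precision, exactly as printed in the question or the answer.
LOI of each material in turn:
  Zircon: 98.55 × 0.001000 = 0.09855 lb
  Dead-burnt magnesia: 132.8 × 0.01510 = 2.005 lb
  Talc: 559.4 × 0.04960 = 27.75 lb
  Minium: 144.2 × 0.02300 = 3.317 lb
  Soda ash: 48.42 × 0.4148 = 20.08 lb
  Borax pentahydrate: 158.7 × 0.3076 = 48.82 lb
Total LOI = 102.1 lb
Glass = batch − LOI = 1142 − 102.1 = 1040 lb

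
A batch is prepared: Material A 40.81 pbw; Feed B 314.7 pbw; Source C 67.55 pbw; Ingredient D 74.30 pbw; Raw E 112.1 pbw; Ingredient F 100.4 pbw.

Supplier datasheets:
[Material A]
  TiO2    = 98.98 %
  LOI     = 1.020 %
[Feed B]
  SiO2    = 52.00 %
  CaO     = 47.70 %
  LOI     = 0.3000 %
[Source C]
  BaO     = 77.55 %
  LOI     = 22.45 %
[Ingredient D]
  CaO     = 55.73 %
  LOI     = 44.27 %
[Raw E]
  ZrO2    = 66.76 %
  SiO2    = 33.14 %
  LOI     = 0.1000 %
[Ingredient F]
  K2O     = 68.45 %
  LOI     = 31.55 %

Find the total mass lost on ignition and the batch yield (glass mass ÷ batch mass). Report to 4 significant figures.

LOI loss = 81.21 pbw; glass = 628.7 pbw; yield = 88.56%

Rounding to 4 significant digits applies to every in-between result as shown; each numeric step runs at full precision end to end; every reported result sees exactly one rounding; derived quantities are carried in full float precision (the totals, LOI, the six compositions, glass mass, yield) starting from the weights for 628.7 pbw of glass, as quoted within the question or the answer.
Each material's LOI contribution:
  Material A: 40.81 × 0.01020 = 0.4163 pbw
  Feed B: 314.7 × 0.003000 = 0.9441 pbw
  Source C: 67.55 × 0.2245 = 15.16 pbw
  Ingredient D: 74.30 × 0.4427 = 32.89 pbw
  Raw E: 112.1 × 0.001000 = 0.1121 pbw
  Ingredient F: 100.4 × 0.3155 = 31.68 pbw
Total LOI = 81.21 pbw
Glass = batch − LOI = 709.9 − 81.21 = 628.7 pbw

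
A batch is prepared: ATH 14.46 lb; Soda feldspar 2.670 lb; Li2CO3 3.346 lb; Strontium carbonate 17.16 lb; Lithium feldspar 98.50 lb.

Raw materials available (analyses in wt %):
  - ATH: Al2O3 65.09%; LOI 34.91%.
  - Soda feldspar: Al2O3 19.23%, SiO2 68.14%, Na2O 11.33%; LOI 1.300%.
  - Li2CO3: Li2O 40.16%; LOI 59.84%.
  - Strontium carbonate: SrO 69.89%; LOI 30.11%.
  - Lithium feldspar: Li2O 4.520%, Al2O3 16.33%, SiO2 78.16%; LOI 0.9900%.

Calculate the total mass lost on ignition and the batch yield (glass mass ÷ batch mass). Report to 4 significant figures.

LOI loss = 13.23 lb; glass = 122.9 lb; yield = 90.28%

The working math keeps exact precision in all steps; working values appear, with 4-significant-digit rounding, when written out; every reported value is rounded once only. The derived quantities, including ignition loss, the totals, net glass mass, yield, five oxide percentages, are carried using the weight values at 122.9 lb of glass in exact precision as set out in problem or answer.
LOI of each material in turn:
  ATH: 14.46 × 0.3491 = 5.048 lb
  Soda feldspar: 2.670 × 0.01300 = 0.03471 lb
  Li2CO3: 3.346 × 0.5984 = 2.002 lb
  Strontium carbonate: 17.16 × 0.3011 = 5.167 lb
  Lithium feldspar: 98.50 × 0.009900 = 0.9752 lb
Total LOI = 13.23 lb
Glass = batch − LOI = 136.1 − 13.23 = 122.9 lb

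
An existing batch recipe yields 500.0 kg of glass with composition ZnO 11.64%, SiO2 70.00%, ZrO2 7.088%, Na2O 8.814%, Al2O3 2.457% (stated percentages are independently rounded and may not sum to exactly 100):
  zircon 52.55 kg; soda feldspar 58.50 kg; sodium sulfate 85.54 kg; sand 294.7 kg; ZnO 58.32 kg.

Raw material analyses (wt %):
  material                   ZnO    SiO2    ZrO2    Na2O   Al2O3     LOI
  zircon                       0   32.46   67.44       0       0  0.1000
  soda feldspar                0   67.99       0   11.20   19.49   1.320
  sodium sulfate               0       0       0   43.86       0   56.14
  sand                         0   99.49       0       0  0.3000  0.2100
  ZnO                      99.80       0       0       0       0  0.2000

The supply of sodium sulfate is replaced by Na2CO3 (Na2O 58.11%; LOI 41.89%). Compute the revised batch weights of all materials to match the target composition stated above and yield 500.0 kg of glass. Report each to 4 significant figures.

Revised batch per 500.0 kg glass:
  zircon: 52.55 kg
  soda feldspar: 58.50 kg
  Na2CO3: 64.56 kg
  sand: 294.7 kg
  ZnO: 58.32 kg
Total batch = 528.6 kg; LOI loss = 28.60 kg

Full float precision is kept end to end; intermediates are shown, with 4-significant-digit rounding, across the worked steps — each reported figure takes just one rounding. The derived quantities, including the yield, ignition loss, five oxide percentages, glass mass, totals, are re-derived starting from the weights at 500.0 kg of glass in full precision as quoted within question or answer.
Per-oxide target masses for 500.0 kg glass:
  ZnO: 11.64% × 500.0 = 58.20 kg
  SiO2: 70.00% × 500.0 = 350.0 kg
  ZrO2: 7.088% × 500.0 = 35.44 kg
  Na2O: 8.814% × 500.0 = 44.07 kg
  Al2O3: 2.457% × 500.0 = 12.28 kg
Balance tally, oxide-wise, given the weights on record, against the basis in use (each sum matches its target mass given rounding of the digits):
  ZnO: 58.32·0.9980 = 58.20 kg (target 58.20 kg)
  SiO2: 52.55·0.3246 + 58.50·0.6799 + 294.7·0.9949 = 350.0 kg (target 350.0 kg)
  ZrO2: 52.55·0.6744 = 35.44 kg (target 35.44 kg)
  Na2O: 58.50·0.1120 + 64.56·0.5811 = 44.07 kg (target 44.07 kg)
  Al2O3: 58.50·0.1949 + 294.7·0.003000 = 12.29 kg (target 12.28 kg)
Auditing the glass mass value: the batch minus its LOI: 500.0 kg (targets for the oxides total 500.0 kg; basis as stated: 500.0 kg — deltas are rounding alone).
Total batch = Σ batch = 528.6 kg; ignition loss, Σ(batch × LOI) = 28.60 kg; yield, glass over the total, = 94.59%.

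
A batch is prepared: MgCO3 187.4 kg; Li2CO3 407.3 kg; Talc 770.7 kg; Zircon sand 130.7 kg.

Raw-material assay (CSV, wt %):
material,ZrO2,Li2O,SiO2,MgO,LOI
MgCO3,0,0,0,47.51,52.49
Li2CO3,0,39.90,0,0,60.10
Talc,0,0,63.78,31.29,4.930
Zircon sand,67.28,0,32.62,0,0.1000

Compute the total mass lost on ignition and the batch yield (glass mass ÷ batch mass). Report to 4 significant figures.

Values along the way are shown, with 4-significant-figure rounding, in the working — the whole derivation runs at full float precision through the solve — each reported number is rounded only once — all derived quantities, including glass mass, four oxide percentages, the yield, ignition loss, the totals, are carried from the weighed amounts for 1115 kg of glass at full float precision as they appear in the problem or the answer.
Loss on ignition, line by line:
  MgCO3: 187.4 × 0.5249 = 98.37 kg
  Li2CO3: 407.3 × 0.6010 = 244.8 kg
  Talc: 770.7 × 0.04930 = 38.00 kg
  Zircon sand: 130.7 × 0.001000 = 0.1307 kg
Total LOI = 381.3 kg
Glass = batch − LOI = 1496 − 381.3 = 1115 kg

LOI loss = 381.3 kg; glass = 1115 kg; yield = 74.52%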